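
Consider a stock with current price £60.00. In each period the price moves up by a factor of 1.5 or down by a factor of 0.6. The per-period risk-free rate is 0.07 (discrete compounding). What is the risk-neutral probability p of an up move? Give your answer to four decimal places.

p = 0.5222

Risk-neutral probability p = (1 + 0.07 − 0.6)/(1.5 − 0.6) = 0.4700/0.9000 = 0.5222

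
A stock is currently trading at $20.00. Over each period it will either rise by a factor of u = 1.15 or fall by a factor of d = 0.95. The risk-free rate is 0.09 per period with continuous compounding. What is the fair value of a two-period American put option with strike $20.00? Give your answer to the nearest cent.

Risk-neutral probability p = (e^0.09 − 0.95)/(1.15 − 0.95) = 0.1442/0.2000 = 0.7209
Terminal stock prices: S_uu = 26.45, S_ud = 21.85, S_dd = 18.05
Terminal payoffs (K − S): max(-6.45, 0) = 0, max(-1.85, 0) = 0, max(1.95, 0) = 1.95
Node u (S = 23): continuation = e^(−0.09)·[0.7209·0.0000 + 0.2791·0.0000] = 0.0000; exercise value = 0.0000 ≤ continuation, so V_u = 0.0000
Node d (S = 19): continuation = e^(−0.09)·[0.7209·0.0000 + 0.2791·1.9500] = 0.4975; exercise value = 1.0000 > continuation, so V_d = 1.0000 (exercise)
Node 0 (S = 20): continuation = e^(−0.09)·[0.7209·0.0000 + 0.2791·1.0000] = 0.2551; exercise value = 0.0000 ≤ continuation, so V_0 = 0.2551

$0.26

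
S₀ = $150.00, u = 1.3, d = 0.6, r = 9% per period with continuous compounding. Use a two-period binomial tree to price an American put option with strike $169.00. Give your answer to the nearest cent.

Risk-neutral probability p = (e^0.09 − 0.6)/(1.3 − 0.6) = 0.4942/0.7000 = 0.7060
Terminal stock prices: S_uu = 253.5, S_ud = 117, S_dd = 54
Terminal payoffs (K − S): max(-84.5, 0) = 0, max(52, 0) = 52, max(115, 0) = 115
Node u (S = 195): continuation = e^(−0.09)·[0.7060·0.0000 + 0.2940·52.0000] = 13.9739; exercise value = 0.0000 ≤ continuation, so V_u = 13.9739
Node d (S = 90): continuation = e^(−0.09)·[0.7060·52.0000 + 0.2940·115.0000] = 64.4544; exercise value = 79.0000 > continuation, so V_d = 79.0000 (exercise)
Node 0 (S = 150): continuation = e^(−0.09)·[0.7060·13.9739 + 0.2940·79.0000] = 30.2456; exercise value = 19.0000 ≤ continuation, so V_0 = 30.2456

$30.25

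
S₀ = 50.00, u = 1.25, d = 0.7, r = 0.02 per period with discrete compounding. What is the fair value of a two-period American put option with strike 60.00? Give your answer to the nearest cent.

14.05

Risk-neutral probability p = (1 + 0.02 − 0.7)/(1.25 − 0.7) = 0.3200/0.5500 = 0.5818
Terminal stock prices: S_uu = 78.12, S_ud = 43.75, S_dd = 24.5
Terminal payoffs (K − S): max(-18.12, 0) = 0, max(16.25, 0) = 16.25, max(35.5, 0) = 35.5
Node u (S = 62.5): continuation = 1/1.02·[0.5818·0.0000 + 0.4182·16.2500] = 6.6622; exercise value = 0.0000 ≤ continuation, so V_u = 6.6622
Node d (S = 35): continuation = 1/1.02·[0.5818·16.2500 + 0.4182·35.5000] = 23.8235; exercise value = 25.0000 > continuation, so V_d = 25.0000 (exercise)
Node 0 (S = 50): continuation = 1/1.02·[0.5818·6.6622 + 0.4182·25.0000] = 14.0497; exercise value = 10.0000 ≤ continuation, so V_0 = 14.0497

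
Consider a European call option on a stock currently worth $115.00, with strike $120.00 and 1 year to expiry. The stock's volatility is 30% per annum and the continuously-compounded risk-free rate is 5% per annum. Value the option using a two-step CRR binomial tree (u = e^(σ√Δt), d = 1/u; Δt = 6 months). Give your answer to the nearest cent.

$13.60

CRR parameters: u = e^(σ√Δt) = e^(0.3·√0.5) = 1.2363, d = 1/u = 0.8089
Per-period rate: rΔt = 0.05·0.5 = 0.025, so R = e^0.025 = 1.0253
Risk-neutral probability p = (e^0.025 − 0.8089)/(1.2363 − 0.8089) = 0.2165/0.4275 = 0.5064
Terminal stock prices: S_uu = 175.8, S_ud = 115, S_dd = 75.24
Terminal payoffs (S − K): max(55.77, 0) = 55.77, max(-5, 0) = 0, max(-44.76, 0) = 0
Node u (S = 142.2): V_u = e^(−0.025)·[0.5064·55.7735 + 0.4936·0.0000] = 27.5457
Node d (S = 93.02): V_d = e^(−0.025)·[0.5064·0.0000 + 0.4936·0.0000] = 0.0000
Node 0 (S = 115): V_0 = e^(−0.025)·[0.5064·27.5457 + 0.4936·0.0000] = 13.6044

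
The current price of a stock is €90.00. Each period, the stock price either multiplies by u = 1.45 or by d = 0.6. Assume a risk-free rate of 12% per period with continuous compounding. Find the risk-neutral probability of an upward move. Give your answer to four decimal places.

p = 0.6206

Risk-neutral probability p = (e^0.12 − 0.6)/(1.45 − 0.6) = 0.5275/0.8500 = 0.6206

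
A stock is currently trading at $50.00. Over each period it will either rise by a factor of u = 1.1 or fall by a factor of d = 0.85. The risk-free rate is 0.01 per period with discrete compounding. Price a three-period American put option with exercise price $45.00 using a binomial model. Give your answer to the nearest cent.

Risk-neutral probability p = (1 + 0.01 − 0.85)/(1.1 − 0.85) = 0.1600/0.2500 = 0.6400
Terminal stock prices: S_uuu = 66.55, S_uud = 51.43, S_udd = 39.74, S_ddd = 30.71
Terminal payoffs (K − S): max(-21.55, 0) = 0, max(-6.425, 0) = 0, max(5.262, 0) = 5.262, max(14.29, 0) = 14.29
Node uu (S = 60.5): continuation = 1/1.01·[0.6400·0.0000 + 0.3600·0.0000] = 0.0000; exercise value = 0.0000 ≤ continuation, so V_uu = 0.0000
Node ud (S = 46.75): continuation = 1/1.01·[0.6400·0.0000 + 0.3600·5.2625] = 1.8757; exercise value = 0.0000 ≤ continuation, so V_ud = 1.8757
Node dd (S = 36.12): continuation = 1/1.01·[0.6400·5.2625 + 0.3600·14.2938] = 8.4295; exercise value = 8.8750 > continuation, so V_dd = 8.8750 (exercise)
Node u (S = 55): continuation = 1/1.01·[0.6400·0.0000 + 0.3600·1.8757] = 0.6686; exercise value = 0.0000 ≤ continuation, so V_u = 0.6686
Node d (S = 42.5): continuation = 1/1.01·[0.6400·1.8757 + 0.3600·8.8750] = 4.3520; exercise value = 2.5000 ≤ continuation, so V_d = 4.3520
Node 0 (S = 50): continuation = 1/1.01·[0.6400·0.6686 + 0.3600·4.3520] = 1.9748; exercise value = 0.0000 ≤ continuation, so V_0 = 1.9748

$1.97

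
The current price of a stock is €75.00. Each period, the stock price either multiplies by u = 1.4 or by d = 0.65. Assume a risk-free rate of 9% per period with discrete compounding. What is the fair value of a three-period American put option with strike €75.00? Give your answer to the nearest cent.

€12.33

Risk-neutral probability p = (1 + 0.09 − 0.65)/(1.4 − 0.65) = 0.4400/0.7500 = 0.5867
Terminal stock prices: S_uuu = 205.8, S_uud = 95.55, S_udd = 44.36, S_ddd = 20.6
Terminal payoffs (K − S): max(-130.8, 0) = 0, max(-20.55, 0) = 0, max(30.64, 0) = 30.64, max(54.4, 0) = 54.4
Node uu (S = 147): continuation = 1/1.09·[0.5867·0.0000 + 0.4133·0.0000] = 0.0000; exercise value = 0.0000 ≤ continuation, so V_uu = 0.0000
Node ud (S = 68.25): continuation = 1/1.09·[0.5867·0.0000 + 0.4133·30.6375] = 11.6179; exercise value = 6.7500 ≤ continuation, so V_ud = 11.6179
Node dd (S = 31.69): continuation = 1/1.09·[0.5867·30.6375 + 0.4133·54.4031] = 37.1198; exercise value = 43.3125 > continuation, so V_dd = 43.3125 (exercise)
Node u (S = 105): continuation = 1/1.09·[0.5867·0.0000 + 0.4133·11.6179] = 4.4056; exercise value = 0.0000 ≤ continuation, so V_u = 4.4056
Node d (S = 48.75): continuation = 1/1.09·[0.5867·11.6179 + 0.4133·43.3125] = 22.6774; exercise value = 26.2500 > continuation, so V_d = 26.2500 (exercise)
Node 0 (S = 75): continuation = 1/1.09·[0.5867·4.4056 + 0.4133·26.2500] = 12.3253; exercise value = 0.0000 ≤ continuation, so V_0 = 12.3253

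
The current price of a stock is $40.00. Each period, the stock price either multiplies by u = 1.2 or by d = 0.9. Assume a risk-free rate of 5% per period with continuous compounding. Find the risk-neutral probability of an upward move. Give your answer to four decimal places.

Risk-neutral probability p = (e^0.05 − 0.9)/(1.2 − 0.9) = 0.1513/0.3000 = 0.5042

p = 0.5042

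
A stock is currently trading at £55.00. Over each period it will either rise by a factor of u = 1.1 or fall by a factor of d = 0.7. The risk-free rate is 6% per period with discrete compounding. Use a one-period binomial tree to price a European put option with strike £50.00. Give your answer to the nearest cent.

£1.08

Risk-neutral probability p = (1 + 0.06 − 0.7)/(1.1 − 0.7) = 0.3600/0.4000 = 0.9000
Terminal stock prices: S_u = 60.5, S_d = 38.5
Terminal payoffs (K − S): max(-10.5, 0) = 0, max(11.5, 0) = 11.5
Node 0 (S = 55): V_0 = 1/1.06·[0.9000·0.0000 + 0.1000·11.5000] = 1.0849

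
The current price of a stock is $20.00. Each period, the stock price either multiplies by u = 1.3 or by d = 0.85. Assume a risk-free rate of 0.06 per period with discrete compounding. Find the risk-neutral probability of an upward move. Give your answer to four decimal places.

Risk-neutral probability p = (1 + 0.06 − 0.85)/(1.3 − 0.85) = 0.2100/0.4500 = 0.4667

p = 0.4667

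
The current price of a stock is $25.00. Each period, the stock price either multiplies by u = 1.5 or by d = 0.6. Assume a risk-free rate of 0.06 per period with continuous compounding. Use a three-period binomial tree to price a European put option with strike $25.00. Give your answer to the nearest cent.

$5.39

Risk-neutral probability p = (e^0.06 − 0.6)/(1.5 − 0.6) = 0.4618/0.9000 = 0.5132
Terminal stock prices: S_uuu = 84.38, S_uud = 33.75, S_udd = 13.5, S_ddd = 5.4
Terminal payoffs (K − S): max(-59.38, 0) = 0, max(-8.75, 0) = 0, max(11.5, 0) = 11.5, max(19.6, 0) = 19.6
Node uu (S = 56.25): V_uu = e^(−0.06)·[0.5132·0.0000 + 0.4868·0.0000] = 0.0000
Node ud (S = 22.5): V_ud = e^(−0.06)·[0.5132·0.0000 + 0.4868·11.5000] = 5.2727
Node dd (S = 9): V_dd = e^(−0.06)·[0.5132·11.5000 + 0.4868·19.6000] = 14.5441
Node u (S = 37.5): V_u = e^(−0.06)·[0.5132·0.0000 + 0.4868·5.2727] = 2.4175
Node d (S = 15): V_d = e^(−0.06)·[0.5132·5.2727 + 0.4868·14.5441] = 9.2166
Node 0 (S = 25): V_0 = e^(−0.06)·[0.5132·2.4175 + 0.4868·9.2166] = 5.3941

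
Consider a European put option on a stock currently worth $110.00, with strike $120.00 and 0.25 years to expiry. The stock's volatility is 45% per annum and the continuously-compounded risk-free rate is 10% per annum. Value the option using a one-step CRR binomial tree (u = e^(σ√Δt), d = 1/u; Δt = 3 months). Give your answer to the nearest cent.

$15.69

CRR parameters: u = e^(σ√Δt) = e^(0.45·√0.25) = 1.2523, d = 1/u = 0.7985
Per-period rate: rΔt = 0.1·0.25 = 0.025, so R = e^0.025 = 1.0253
Risk-neutral probability p = (e^0.025 − 0.7985)/(1.2523 − 0.7985) = 0.2268/0.4538 = 0.4998
Terminal stock prices: S_u = 137.8, S_d = 87.84
Terminal payoffs (K − S): max(-17.76, 0) = 0, max(32.16, 0) = 32.16
Node 0 (S = 110): V_0 = e^(−0.025)·[0.4998·0.0000 + 0.5002·32.1632] = 15.6918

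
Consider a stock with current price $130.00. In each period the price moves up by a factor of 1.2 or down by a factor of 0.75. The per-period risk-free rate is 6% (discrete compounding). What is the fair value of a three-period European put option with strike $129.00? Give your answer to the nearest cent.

$8.80

Risk-neutral probability p = (1 + 0.06 − 0.75)/(1.2 − 0.75) = 0.3100/0.4500 = 0.6889
Terminal stock prices: S_uuu = 224.6, S_uud = 140.4, S_udd = 87.75, S_ddd = 54.84
Terminal payoffs (K − S): max(-95.64, 0) = 0, max(-11.4, 0) = 0, max(41.25, 0) = 41.25, max(74.16, 0) = 74.16
Node uu (S = 187.2): V_uu = 1/1.06·[0.6889·0.0000 + 0.3111·0.0000] = 0.0000
Node ud (S = 117): V_ud = 1/1.06·[0.6889·0.0000 + 0.3111·41.2500] = 12.1069
Node dd (S = 73.12): V_dd = 1/1.06·[0.6889·41.2500 + 0.3111·74.1562] = 48.5731
Node u (S = 156): V_u = 1/1.06·[0.6889·0.0000 + 0.3111·12.1069] = 3.5534
Node d (S = 97.5): V_d = 1/1.06·[0.6889·12.1069 + 0.3111·48.5731] = 22.1245
Node 0 (S = 130): V_0 = 1/1.06·[0.6889·3.5534 + 0.3111·22.1245] = 8.8029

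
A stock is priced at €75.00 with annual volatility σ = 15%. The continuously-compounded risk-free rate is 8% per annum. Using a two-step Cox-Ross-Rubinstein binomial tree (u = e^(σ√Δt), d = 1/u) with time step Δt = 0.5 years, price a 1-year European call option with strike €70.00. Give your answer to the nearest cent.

CRR parameters: u = e^(σ√Δt) = e^(0.15·√0.5) = 1.1119, d = 1/u = 0.8994
Per-period rate: rΔt = 0.08·0.5 = 0.04, so R = e^0.04 = 1.0408
Risk-neutral probability p = (e^0.04 − 0.8994)/(1.1119 − 0.8994) = 0.1414/0.2125 = 0.6655
Terminal stock prices: S_uu = 92.72, S_ud = 75, S_dd = 60.66
Terminal payoffs (S − K): max(22.72, 0) = 22.72, max(5, 0) = 5, max(-9.336, 0) = 0
Node u (S = 83.39): V_u = e^(−0.04)·[0.6655·22.7233 + 0.3345·5.0000] = 16.1369
Node d (S = 67.45): V_d = e^(−0.04)·[0.6655·5.0000 + 0.3345·0.0000] = 3.1972
Node 0 (S = 75): V_0 = e^(−0.04)·[0.6655·16.1369 + 0.3345·3.1972] = 11.3459

€11.35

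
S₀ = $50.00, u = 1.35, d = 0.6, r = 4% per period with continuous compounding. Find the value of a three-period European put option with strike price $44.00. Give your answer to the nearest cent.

Risk-neutral probability p = (e^0.04 − 0.6)/(1.35 − 0.6) = 0.4408/0.7500 = 0.5877
Terminal stock prices: S_uuu = 123, S_uud = 54.68, S_udd = 24.3, S_ddd = 10.8
Terminal payoffs (K − S): max(-79.02, 0) = 0, max(-10.68, 0) = 0, max(19.7, 0) = 19.7, max(33.2, 0) = 33.2
Node uu (S = 91.13): V_uu = e^(−0.04)·[0.5877·0.0000 + 0.4123·0.0000] = 0.0000
Node ud (S = 40.5): V_ud = e^(−0.04)·[0.5877·0.0000 + 0.4123·19.7000] = 7.8029
Node dd (S = 18): V_dd = e^(−0.04)·[0.5877·19.7000 + 0.4123·33.2000] = 24.2747
Node u (S = 67.5): V_u = e^(−0.04)·[0.5877·0.0000 + 0.4123·7.8029] = 3.0906
Node d (S = 30): V_d = e^(−0.04)·[0.5877·7.8029 + 0.4123·24.2747] = 14.0212
Node 0 (S = 50): V_0 = e^(−0.04)·[0.5877·3.0906 + 0.4123·14.0212] = 7.2989

$7.30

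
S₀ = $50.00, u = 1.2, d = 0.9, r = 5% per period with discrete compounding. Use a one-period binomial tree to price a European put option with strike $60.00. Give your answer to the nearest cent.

$7.14

Risk-neutral probability p = (1 + 0.05 − 0.9)/(1.2 − 0.9) = 0.1500/0.3000 = 0.5000
Terminal stock prices: S_u = 60, S_d = 45
Terminal payoffs (K − S): max(0, 0) = 0, max(15, 0) = 15
Node 0 (S = 50): V_0 = 1/1.05·[0.5000·0.0000 + 0.5000·15.0000] = 7.1429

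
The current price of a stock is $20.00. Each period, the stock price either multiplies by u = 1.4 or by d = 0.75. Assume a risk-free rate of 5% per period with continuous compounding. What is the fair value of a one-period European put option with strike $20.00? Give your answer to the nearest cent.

$2.55

Risk-neutral probability p = (e^0.05 − 0.75)/(1.4 − 0.75) = 0.3013/0.6500 = 0.4635
Terminal stock prices: S_u = 28, S_d = 15
Terminal payoffs (K − S): max(-8, 0) = 0, max(5, 0) = 5
Node 0 (S = 20): V_0 = e^(−0.05)·[0.4635·0.0000 + 0.5365·5.0000] = 2.5517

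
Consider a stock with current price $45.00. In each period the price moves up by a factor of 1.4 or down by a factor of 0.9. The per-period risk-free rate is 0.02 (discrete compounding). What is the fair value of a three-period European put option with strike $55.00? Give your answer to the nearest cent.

$10.74

Risk-neutral probability p = (1 + 0.02 − 0.9)/(1.4 − 0.9) = 0.1200/0.5000 = 0.2400
Terminal stock prices: S_uuu = 123.5, S_uud = 79.38, S_udd = 51.03, S_ddd = 32.81
Terminal payoffs (K − S): max(-68.48, 0) = 0, max(-24.38, 0) = 0, max(3.97, 0) = 3.97, max(22.19, 0) = 22.19
Node uu (S = 88.2): V_uu = 1/1.02·[0.2400·0.0000 + 0.7600·0.0000] = 0.0000
Node ud (S = 56.7): V_ud = 1/1.02·[0.2400·0.0000 + 0.7600·3.9700] = 2.9580
Node dd (S = 36.45): V_dd = 1/1.02·[0.2400·3.9700 + 0.7600·22.1950] = 17.4716
Node u (S = 63): V_u = 1/1.02·[0.2400·0.0000 + 0.7600·2.9580] = 2.2040
Node d (S = 40.5): V_d = 1/1.02·[0.2400·2.9580 + 0.7600·17.4716] = 13.7140
Node 0 (S = 45): V_0 = 1/1.02·[0.2400·2.2040 + 0.7600·13.7140] = 10.7369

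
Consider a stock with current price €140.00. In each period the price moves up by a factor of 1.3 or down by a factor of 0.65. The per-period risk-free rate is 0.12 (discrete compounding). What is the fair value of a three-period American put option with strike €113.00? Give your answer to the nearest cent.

Risk-neutral probability p = (1 + 0.12 − 0.65)/(1.3 − 0.65) = 0.4700/0.6500 = 0.7231
Terminal stock prices: S_uuu = 307.6, S_uud = 153.8, S_udd = 76.9, S_ddd = 38.45
Terminal payoffs (K − S): max(-194.6, 0) = 0, max(-40.79, 0) = 0, max(36.1, 0) = 36.1, max(74.55, 0) = 74.55
Node uu (S = 236.6): continuation = 1/1.12·[0.7231·0.0000 + 0.2769·0.0000] = 0.0000; exercise value = 0.0000 ≤ continuation, so V_uu = 0.0000
Node ud (S = 118.3): continuation = 1/1.12·[0.7231·0.0000 + 0.2769·36.1050] = 8.9271; exercise value = 0.0000 ≤ continuation, so V_ud = 8.9271
Node dd (S = 59.15): continuation = 1/1.12·[0.7231·36.1050 + 0.2769·74.5525] = 41.7429; exercise value = 53.8500 > continuation, so V_dd = 53.8500 (exercise)
Node u (S = 182): continuation = 1/1.12·[0.7231·0.0000 + 0.2769·8.9271] = 2.2072; exercise value = 0.0000 ≤ continuation, so V_u = 2.2072
Node d (S = 91): continuation = 1/1.12·[0.7231·8.9271 + 0.2769·53.8500] = 19.0779; exercise value = 22.0000 > continuation, so V_d = 22.0000 (exercise)
Node 0 (S = 140): continuation = 1/1.12·[0.7231·2.2072 + 0.2769·22.0000] = 6.8646; exercise value = 0.0000 ≤ continuation, so V_0 = 6.8646

€6.86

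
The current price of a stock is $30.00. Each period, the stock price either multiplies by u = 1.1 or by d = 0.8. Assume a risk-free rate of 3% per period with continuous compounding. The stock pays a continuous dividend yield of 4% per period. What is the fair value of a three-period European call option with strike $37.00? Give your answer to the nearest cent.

Per-period risk-free factor R = e^0.03 = 1.0305; dividend-adjusted growth = e^(0.03−0.04) = 0.9900.
Risk-neutral probability p = (0.9900 − 0.8)/(1.1 − 0.8) = 0.1900/0.3000 = 0.6335
Terminal stock prices: S_uuu = 39.93, S_uud = 29.04, S_udd = 21.12, S_ddd = 15.36
Terminal payoffs (S − K): max(2.93, 0) = 2.93, max(-7.96, 0) = 0, max(-15.88, 0) = 0, max(-21.64, 0) = 0
Node uu (S = 36.3): V_uu = e^(−0.03)·[0.6335·2.9300 + 0.3665·0.0000] = 1.8013
Node ud (S = 26.4): V_ud = e^(−0.03)·[0.6335·0.0000 + 0.3665·0.0000] = 0.0000
Node dd (S = 19.2): V_dd = e^(−0.03)·[0.6335·0.0000 + 0.3665·0.0000] = 0.0000
Node u (S = 33): V_u = e^(−0.03)·[0.6335·1.8013 + 0.3665·0.0000] = 1.1074
Node d (S = 24): V_d = e^(−0.03)·[0.6335·0.0000 + 0.3665·0.0000] = 0.0000
Node 0 (S = 30): V_0 = e^(−0.03)·[0.6335·1.1074 + 0.3665·0.0000] = 0.6808

$0.68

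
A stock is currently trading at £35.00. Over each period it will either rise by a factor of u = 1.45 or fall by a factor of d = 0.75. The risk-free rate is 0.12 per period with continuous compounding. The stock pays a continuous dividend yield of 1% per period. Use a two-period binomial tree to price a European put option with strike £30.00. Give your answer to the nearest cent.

Per-period risk-free factor R = e^0.12 = 1.1275; dividend-adjusted growth = e^(0.12−0.01) = 1.1163.
Risk-neutral probability p = (1.1163 − 0.75)/(1.45 − 0.75) = 0.3663/0.7000 = 0.5233
Terminal stock prices: S_uu = 73.59, S_ud = 38.06, S_dd = 19.69
Terminal payoffs (K − S): max(-43.59, 0) = 0, max(-8.062, 0) = 0, max(10.31, 0) = 10.31
Node u (S = 50.75): V_u = e^(−0.12)·[0.5233·0.0000 + 0.4767·0.0000] = 0.0000
Node d (S = 26.25): V_d = e^(−0.12)·[0.5233·0.0000 + 0.4767·10.3125] = 4.3605
Node 0 (S = 35): V_0 = e^(−0.12)·[0.5233·0.0000 + 0.4767·4.3605] = 1.8438

£1.84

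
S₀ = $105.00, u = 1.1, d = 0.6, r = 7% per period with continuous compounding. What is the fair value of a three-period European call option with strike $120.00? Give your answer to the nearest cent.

$13.51

Risk-neutral probability p = (e^0.07 − 0.6)/(1.1 − 0.6) = 0.4725/0.5000 = 0.9450
Terminal stock prices: S_uuu = 139.8, S_uud = 76.23, S_udd = 41.58, S_ddd = 22.68
Terminal payoffs (S − K): max(19.76, 0) = 19.76, max(-43.77, 0) = 0, max(-78.42, 0) = 0, max(-97.32, 0) = 0
Node uu (S = 127.1): V_uu = e^(−0.07)·[0.9450·19.7550 + 0.0550·0.0000] = 17.4067
Node ud (S = 69.3): V_ud = e^(−0.07)·[0.9450·0.0000 + 0.0550·0.0000] = 0.0000
Node dd (S = 37.8): V_dd = e^(−0.07)·[0.9450·0.0000 + 0.0550·0.0000] = 0.0000
Node u (S = 115.5): V_u = e^(−0.07)·[0.9450·17.4067 + 0.0550·0.0000] = 15.3375
Node d (S = 63): V_d = e^(−0.07)·[0.9450·0.0000 + 0.0550·0.0000] = 0.0000
Node 0 (S = 105): V_0 = e^(−0.07)·[0.9450·15.3375 + 0.0550·0.0000] = 13.5143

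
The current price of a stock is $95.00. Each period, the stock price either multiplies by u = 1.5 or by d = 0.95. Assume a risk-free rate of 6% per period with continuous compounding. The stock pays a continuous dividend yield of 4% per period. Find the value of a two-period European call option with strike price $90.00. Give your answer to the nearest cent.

$10.75

Per-period risk-free factor R = e^0.06 = 1.0618; dividend-adjusted growth = e^(0.06−0.04) = 1.0202.
Risk-neutral probability p = (1.0202 − 0.95)/(1.5 − 0.95) = 0.0702/0.5500 = 0.1276
Terminal stock prices: S_uu = 213.8, S_ud = 135.4, S_dd = 85.74
Terminal payoffs (S − K): max(123.8, 0) = 123.8, max(45.38, 0) = 45.38, max(-4.263, 0) = 0
Node u (S = 142.5): V_u = e^(−0.06)·[0.1276·123.7500 + 0.8724·45.3750] = 52.1537
Node d (S = 90.25): V_d = e^(−0.06)·[0.1276·45.3750 + 0.8724·0.0000] = 5.4543
Node 0 (S = 95): V_0 = e^(−0.06)·[0.1276·52.1537 + 0.8724·5.4543] = 10.7502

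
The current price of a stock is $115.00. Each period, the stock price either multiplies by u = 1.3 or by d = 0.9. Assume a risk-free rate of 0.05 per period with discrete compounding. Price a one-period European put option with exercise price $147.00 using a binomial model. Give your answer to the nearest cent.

$25.89

Risk-neutral probability p = (1 + 0.05 − 0.9)/(1.3 − 0.9) = 0.1500/0.4000 = 0.3750
Terminal stock prices: S_u = 149.5, S_d = 103.5
Terminal payoffs (K − S): max(-2.5, 0) = 0, max(43.5, 0) = 43.5
Node 0 (S = 115): V_0 = 1/1.05·[0.3750·0.0000 + 0.6250·43.5000] = 25.8929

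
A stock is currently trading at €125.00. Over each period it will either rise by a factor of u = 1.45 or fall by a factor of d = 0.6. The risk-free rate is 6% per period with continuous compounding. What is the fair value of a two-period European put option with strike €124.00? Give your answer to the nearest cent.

€21.32

Risk-neutral probability p = (e^0.06 − 0.6)/(1.45 − 0.6) = 0.4618/0.8500 = 0.5433
Terminal stock prices: S_uu = 262.8, S_ud = 108.8, S_dd = 45
Terminal payoffs (K − S): max(-138.8, 0) = 0, max(15.25, 0) = 15.25, max(79, 0) = 79
Node u (S = 181.2): V_u = e^(−0.06)·[0.5433·0.0000 + 0.4567·15.2500] = 6.5586
Node d (S = 75): V_d = e^(−0.06)·[0.5433·15.2500 + 0.4567·79.0000] = 41.7788
Node 0 (S = 125): V_0 = e^(−0.06)·[0.5433·6.5586 + 0.4567·41.7788] = 21.3237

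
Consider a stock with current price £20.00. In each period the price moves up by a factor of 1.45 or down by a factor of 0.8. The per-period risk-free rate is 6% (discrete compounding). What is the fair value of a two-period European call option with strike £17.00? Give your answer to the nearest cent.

Risk-neutral probability p = (1 + 0.06 − 0.8)/(1.45 − 0.8) = 0.2600/0.6500 = 0.4000
Terminal stock prices: S_uu = 42.05, S_ud = 23.2, S_dd = 12.8
Terminal payoffs (S − K): max(25.05, 0) = 25.05, max(6.2, 0) = 6.2, max(-4.2, 0) = 0
Node u (S = 29): V_u = 1/1.06·[0.4000·25.0500 + 0.6000·6.2000] = 12.9623
Node d (S = 16): V_d = 1/1.06·[0.4000·6.2000 + 0.6000·0.0000] = 2.3396
Node 0 (S = 20): V_0 = 1/1.06·[0.4000·12.9623 + 0.6000·2.3396] = 6.2157

£6.22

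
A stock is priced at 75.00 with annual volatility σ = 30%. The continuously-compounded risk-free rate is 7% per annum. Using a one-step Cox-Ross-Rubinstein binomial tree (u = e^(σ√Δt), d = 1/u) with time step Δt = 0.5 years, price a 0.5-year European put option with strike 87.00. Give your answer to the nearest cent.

CRR parameters: u = e^(σ√Δt) = e^(0.3·√0.5) = 1.2363, d = 1/u = 0.8089
Per-period rate: rΔt = 0.07·0.5 = 0.035, so R = e^0.035 = 1.0356
Risk-neutral probability p = (e^0.035 − 0.8089)/(1.2363 − 0.8089) = 0.2268/0.4275 = 0.5305
Terminal stock prices: S_u = 92.72, S_d = 60.66
Terminal payoffs (K − S): max(-5.723, 0) = 0, max(26.34, 0) = 26.34
Node 0 (S = 75): V_0 = e^(−0.035)·[0.5305·0.0000 + 0.4695·26.3357] = 11.9394

11.94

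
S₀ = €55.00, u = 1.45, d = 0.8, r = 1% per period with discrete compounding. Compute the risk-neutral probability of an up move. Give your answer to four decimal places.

Risk-neutral probability p = (1 + 0.01 − 0.8)/(1.45 − 0.8) = 0.2100/0.6500 = 0.3231

p = 0.3231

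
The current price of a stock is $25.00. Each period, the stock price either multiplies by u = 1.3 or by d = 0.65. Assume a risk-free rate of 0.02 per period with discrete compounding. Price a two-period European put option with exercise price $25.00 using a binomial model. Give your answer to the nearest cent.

$4.40

Risk-neutral probability p = (1 + 0.02 − 0.65)/(1.3 − 0.65) = 0.3700/0.6500 = 0.5692
Terminal stock prices: S_uu = 42.25, S_ud = 21.12, S_dd = 10.56
Terminal payoffs (K − S): max(-17.25, 0) = 0, max(3.875, 0) = 3.875, max(14.44, 0) = 14.44
Node u (S = 32.5): V_u = 1/1.02·[0.5692·0.0000 + 0.4308·3.8750] = 1.6365
Node d (S = 16.25): V_d = 1/1.02·[0.5692·3.8750 + 0.4308·14.4375] = 8.2598
Node 0 (S = 25): V_0 = 1/1.02·[0.5692·1.6365 + 0.4308·8.2598] = 4.4016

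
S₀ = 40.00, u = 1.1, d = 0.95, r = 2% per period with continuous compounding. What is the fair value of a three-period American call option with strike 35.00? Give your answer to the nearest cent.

7.14

Risk-neutral probability p = (e^0.02 − 0.95)/(1.1 − 0.95) = 0.0702/0.1500 = 0.4680
Terminal stock prices: S_uuu = 53.24, S_uud = 45.98, S_udd = 39.71, S_ddd = 34.29
Terminal payoffs (S − K): max(18.24, 0) = 18.24, max(10.98, 0) = 10.98, max(4.71, 0) = 4.71, max(-0.705, 0) = 0
Node uu (S = 48.4): continuation = e^(−0.02)·[0.4680·18.2400 + 0.5320·10.9800] = 14.0930; exercise value = 13.4000 ≤ continuation, so V_uu = 14.0930
Node ud (S = 41.8): continuation = e^(−0.02)·[0.4680·10.9800 + 0.5320·4.7100] = 7.4930; exercise value = 6.8000 ≤ continuation, so V_ud = 7.4930
Node dd (S = 36.1): continuation = e^(−0.02)·[0.4680·4.7100 + 0.5320·0.0000] = 2.1607; exercise value = 1.1000 ≤ continuation, so V_dd = 2.1607
Node u (S = 44): continuation = e^(−0.02)·[0.4680·14.0930 + 0.5320·7.4930] = 10.3724; exercise value = 9.0000 ≤ continuation, so V_u = 10.3724
Node d (S = 38): continuation = e^(−0.02)·[0.4680·7.4930 + 0.5320·2.1607] = 4.5641; exercise value = 3.0000 ≤ continuation, so V_d = 4.5641
Node 0 (S = 40): continuation = e^(−0.02)·[0.4680·10.3724 + 0.5320·4.5641] = 7.1382; exercise value = 5.0000 ≤ continuation, so V_0 = 7.1382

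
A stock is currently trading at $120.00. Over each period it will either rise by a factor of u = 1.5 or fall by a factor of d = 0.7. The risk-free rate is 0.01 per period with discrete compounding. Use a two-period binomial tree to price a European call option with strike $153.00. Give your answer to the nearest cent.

Risk-neutral probability p = (1 + 0.01 − 0.7)/(1.5 − 0.7) = 0.3100/0.8000 = 0.3875
Terminal stock prices: S_uu = 270, S_ud = 126, S_dd = 58.8
Terminal payoffs (S − K): max(117, 0) = 117, max(-27, 0) = 0, max(-94.2, 0) = 0
Node u (S = 180): V_u = 1/1.01·[0.3875·117.0000 + 0.6125·0.0000] = 44.8886
Node d (S = 84): V_d = 1/1.01·[0.3875·0.0000 + 0.6125·0.0000] = 0.0000
Node 0 (S = 120): V_0 = 1/1.01·[0.3875·44.8886 + 0.6125·0.0000] = 17.2221

$17.22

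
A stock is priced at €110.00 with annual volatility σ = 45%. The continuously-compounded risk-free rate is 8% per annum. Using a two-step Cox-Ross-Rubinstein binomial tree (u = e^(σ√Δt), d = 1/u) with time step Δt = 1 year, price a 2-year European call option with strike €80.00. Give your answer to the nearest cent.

CRR parameters: u = e^(σ√Δt) = e^(0.45·√1) = 1.5683, d = 1/u = 0.6376
Per-period rate: rΔt = 0.08·1 = 0.08, so R = e^0.08 = 1.0833
Risk-neutral probability p = (e^0.08 − 0.6376)/(1.5683 − 0.6376) = 0.4457/0.9307 = 0.4789
Terminal stock prices: S_uu = 270.6, S_ud = 110, S_dd = 44.72
Terminal payoffs (S − K): max(190.6, 0) = 190.6, max(30, 0) = 30, max(-35.28, 0) = 0
Node u (S = 172.5): V_u = e^(−0.08)·[0.4789·190.5563 + 0.5211·30.0000] = 98.6650
Node d (S = 70.14): V_d = e^(−0.08)·[0.4789·30.0000 + 0.5211·0.0000] = 13.2611
Node 0 (S = 110): V_0 = e^(−0.08)·[0.4789·98.6650 + 0.5211·13.2611] = 49.9931

€49.99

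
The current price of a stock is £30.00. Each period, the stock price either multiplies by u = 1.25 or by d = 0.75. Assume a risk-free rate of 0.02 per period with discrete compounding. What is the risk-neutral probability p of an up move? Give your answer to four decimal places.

Risk-neutral probability p = (1 + 0.02 − 0.75)/(1.25 − 0.75) = 0.2700/0.5000 = 0.5400

p = 0.5400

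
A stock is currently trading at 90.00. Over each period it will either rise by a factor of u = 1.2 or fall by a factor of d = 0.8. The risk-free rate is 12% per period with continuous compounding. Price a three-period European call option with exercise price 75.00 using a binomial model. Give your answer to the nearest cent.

38.13

Risk-neutral probability p = (e^0.12 − 0.8)/(1.2 − 0.8) = 0.3275/0.4000 = 0.8187
Terminal stock prices: S_uuu = 155.5, S_uud = 103.7, S_udd = 69.12, S_ddd = 46.08
Terminal payoffs (S − K): max(80.52, 0) = 80.52, max(28.68, 0) = 28.68, max(-5.88, 0) = 0, max(-28.92, 0) = 0
Node uu (S = 129.6): V_uu = e^(−0.12)·[0.8187·80.5200 + 0.1813·28.6800] = 63.0810
Node ud (S = 86.4): V_ud = e^(−0.12)·[0.8187·28.6800 + 0.1813·0.0000] = 20.8262
Node dd (S = 57.6): V_dd = e^(−0.12)·[0.8187·0.0000 + 0.1813·0.0000] = 0.0000
Node u (S = 108): V_u = e^(−0.12)·[0.8187·63.0810 + 0.1813·20.8262] = 49.1549
Node d (S = 72): V_d = e^(−0.12)·[0.8187·20.8262 + 0.1813·0.0000] = 15.1232
Node 0 (S = 90): V_0 = e^(−0.12)·[0.8187·49.1549 + 0.1813·15.1232] = 38.1255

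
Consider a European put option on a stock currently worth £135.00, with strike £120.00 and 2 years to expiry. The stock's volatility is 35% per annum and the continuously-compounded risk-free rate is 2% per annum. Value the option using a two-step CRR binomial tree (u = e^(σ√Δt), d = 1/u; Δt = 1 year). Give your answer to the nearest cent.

CRR parameters: u = e^(σ√Δt) = e^(0.35·√1) = 1.4191, d = 1/u = 0.7047
Per-period rate: rΔt = 0.02·1 = 0.02, so R = e^0.02 = 1.0202
Risk-neutral probability p = (e^0.02 − 0.7047)/(1.4191 − 0.7047) = 0.3155/0.7144 = 0.4417
Terminal stock prices: S_uu = 271.9, S_ud = 135, S_dd = 67.04
Terminal payoffs (K − S): max(-151.9, 0) = 0, max(-15, 0) = 0, max(52.96, 0) = 52.96
Node u (S = 191.6): V_u = e^(−0.02)·[0.4417·0.0000 + 0.5583·0.0000] = 0.0000
Node d (S = 95.13): V_d = e^(−0.02)·[0.4417·0.0000 + 0.5583·52.9610] = 28.9847
Node 0 (S = 135): V_0 = e^(−0.02)·[0.4417·0.0000 + 0.5583·28.9847] = 15.8628

£15.86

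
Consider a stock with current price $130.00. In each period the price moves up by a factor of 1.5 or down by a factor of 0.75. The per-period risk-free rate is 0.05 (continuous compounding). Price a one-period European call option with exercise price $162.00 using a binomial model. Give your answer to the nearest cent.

Risk-neutral probability p = (e^0.05 − 0.75)/(1.5 − 0.75) = 0.3013/0.7500 = 0.4017
Terminal stock prices: S_u = 195, S_d = 97.5
Terminal payoffs (S − K): max(33, 0) = 33, max(-64.5, 0) = 0
Node 0 (S = 130): V_0 = e^(−0.05)·[0.4017·33.0000 + 0.5983·0.0000] = 12.6094

$12.61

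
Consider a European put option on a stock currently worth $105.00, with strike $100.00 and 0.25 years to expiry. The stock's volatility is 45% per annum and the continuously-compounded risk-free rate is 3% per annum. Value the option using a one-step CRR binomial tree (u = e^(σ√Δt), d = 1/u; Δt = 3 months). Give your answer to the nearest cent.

CRR parameters: u = e^(σ√Δt) = e^(0.45·√0.25) = 1.2523, d = 1/u = 0.7985
Per-period rate: rΔt = 0.03·0.25 = 0.0075, so R = e^0.0075 = 1.0075
Risk-neutral probability p = (e^0.0075 − 0.7985)/(1.2523 − 0.7985) = 0.2090/0.4538 = 0.4606
Terminal stock prices: S_u = 131.5, S_d = 83.84
Terminal payoffs (K − S): max(-31.49, 0) = 0, max(16.16, 0) = 16.16
Node 0 (S = 105): V_0 = e^(−0.0075)·[0.4606·0.0000 + 0.5394·16.1558] = 8.6497

$8.65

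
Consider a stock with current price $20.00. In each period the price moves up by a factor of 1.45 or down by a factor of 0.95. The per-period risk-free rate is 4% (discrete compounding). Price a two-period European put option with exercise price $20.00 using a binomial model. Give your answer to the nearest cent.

$1.21

Risk-neutral probability p = (1 + 0.04 − 0.95)/(1.45 − 0.95) = 0.0900/0.5000 = 0.1800
Terminal stock prices: S_uu = 42.05, S_ud = 27.55, S_dd = 18.05
Terminal payoffs (K − S): max(-22.05, 0) = 0, max(-7.55, 0) = 0, max(1.95, 0) = 1.95
Node u (S = 29): V_u = 1/1.04·[0.1800·0.0000 + 0.8200·0.0000] = 0.0000
Node d (S = 19): V_d = 1/1.04·[0.1800·0.0000 + 0.8200·1.9500] = 1.5375
Node 0 (S = 20): V_0 = 1/1.04·[0.1800·0.0000 + 0.8200·1.5375] = 1.2123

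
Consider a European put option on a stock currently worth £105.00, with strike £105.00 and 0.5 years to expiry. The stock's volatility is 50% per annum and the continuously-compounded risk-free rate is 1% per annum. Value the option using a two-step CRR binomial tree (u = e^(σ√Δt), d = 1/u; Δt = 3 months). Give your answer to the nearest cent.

£12.76

CRR parameters: u = e^(σ√Δt) = e^(0.5·√0.25) = 1.2840, d = 1/u = 0.7788
Per-period rate: rΔt = 0.01·0.25 = 0.0025, so R = e^0.0025 = 1.0025
Risk-neutral probability p = (e^0.0025 − 0.7788)/(1.2840 − 0.7788) = 0.2237/0.5052 = 0.4428
Terminal stock prices: S_uu = 173.1, S_ud = 105, S_dd = 63.69
Terminal payoffs (K − S): max(-68.12, 0) = 0, max(0, 0) = 0, max(41.31, 0) = 41.31
Node u (S = 134.8): V_u = e^(−0.0025)·[0.4428·0.0000 + 0.5572·0.0000] = 0.0000
Node d (S = 81.77): V_d = e^(−0.0025)·[0.4428·0.0000 + 0.5572·41.3143] = 22.9637
Node 0 (S = 105): V_0 = e^(−0.0025)·[0.4428·0.0000 + 0.5572·22.9637] = 12.7640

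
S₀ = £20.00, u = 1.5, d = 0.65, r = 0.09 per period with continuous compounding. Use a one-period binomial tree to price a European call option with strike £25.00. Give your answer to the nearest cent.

£2.39

Risk-neutral probability p = (e^0.09 − 0.65)/(1.5 − 0.65) = 0.4442/0.8500 = 0.5226
Terminal stock prices: S_u = 30, S_d = 13
Terminal payoffs (S − K): max(5, 0) = 5, max(-12, 0) = 0
Node 0 (S = 20): V_0 = e^(−0.09)·[0.5226·5.0000 + 0.4774·0.0000] = 2.3879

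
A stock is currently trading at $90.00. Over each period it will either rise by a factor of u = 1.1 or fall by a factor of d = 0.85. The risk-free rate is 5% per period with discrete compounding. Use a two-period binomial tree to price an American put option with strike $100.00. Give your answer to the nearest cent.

$10.00

Risk-neutral probability p = (1 + 0.05 − 0.85)/(1.1 − 0.85) = 0.2000/0.2500 = 0.8000
Terminal stock prices: S_uu = 108.9, S_ud = 84.15, S_dd = 65.02
Terminal payoffs (K − S): max(-8.9, 0) = 0, max(15.85, 0) = 15.85, max(34.98, 0) = 34.98
Node u (S = 99): continuation = 1/1.05·[0.8000·0.0000 + 0.2000·15.8500] = 3.0190; exercise value = 1.0000 ≤ continuation, so V_u = 3.0190
Node d (S = 76.5): continuation = 1/1.05·[0.8000·15.8500 + 0.2000·34.9750] = 18.7381; exercise value = 23.5000 > continuation, so V_d = 23.5000 (exercise)
Node 0 (S = 90): continuation = 1/1.05·[0.8000·3.0190 + 0.2000·23.5000] = 6.7764; exercise value = 10.0000 > continuation, so V_0 = 10.0000 (exercise)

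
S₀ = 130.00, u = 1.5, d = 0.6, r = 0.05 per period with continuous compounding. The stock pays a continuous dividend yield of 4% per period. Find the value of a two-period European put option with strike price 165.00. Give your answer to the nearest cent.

53.24

Per-period risk-free factor R = e^0.05 = 1.0513; dividend-adjusted growth = e^(0.05−0.04) = 1.0101.
Risk-neutral probability p = (1.0101 − 0.6)/(1.5 − 0.6) = 0.4101/0.9000 = 0.4556
Terminal stock prices: S_uu = 292.5, S_ud = 117, S_dd = 46.8
Terminal payoffs (K − S): max(-127.5, 0) = 0, max(48, 0) = 48, max(118.2, 0) = 118.2
Node u (S = 195): V_u = e^(−0.05)·[0.4556·0.0000 + 0.5444·48.0000] = 24.8563
Node d (S = 78): V_d = e^(−0.05)·[0.4556·48.0000 + 0.5444·118.2000] = 82.0113
Node 0 (S = 130): V_0 = e^(−0.05)·[0.4556·24.8563 + 0.5444·82.0113] = 53.2411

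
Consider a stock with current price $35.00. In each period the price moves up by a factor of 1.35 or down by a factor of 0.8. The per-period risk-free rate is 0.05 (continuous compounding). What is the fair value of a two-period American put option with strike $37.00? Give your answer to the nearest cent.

Risk-neutral probability p = (e^0.05 − 0.8)/(1.35 − 0.8) = 0.2513/0.5500 = 0.4569
Terminal stock prices: S_uu = 63.79, S_ud = 37.8, S_dd = 22.4
Terminal payoffs (K − S): max(-26.79, 0) = 0, max(-0.8, 0) = 0, max(14.6, 0) = 14.6
Node u (S = 47.25): continuation = e^(−0.05)·[0.4569·0.0000 + 0.5431·0.0000] = 0.0000; exercise value = 0.0000 ≤ continuation, so V_u = 0.0000
Node d (S = 28): continuation = e^(−0.05)·[0.4569·0.0000 + 0.5431·14.6000] = 7.5431; exercise value = 9.0000 > continuation, so V_d = 9.0000 (exercise)
Node 0 (S = 35): continuation = e^(−0.05)·[0.4569·0.0000 + 0.5431·9.0000] = 4.6499; exercise value = 2.0000 ≤ continuation, so V_0 = 4.6499

$4.65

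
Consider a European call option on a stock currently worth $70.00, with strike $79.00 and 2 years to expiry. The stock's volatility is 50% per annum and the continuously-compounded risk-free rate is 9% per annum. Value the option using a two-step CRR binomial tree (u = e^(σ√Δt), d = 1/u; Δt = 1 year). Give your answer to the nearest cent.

$20.35

CRR parameters: u = e^(σ√Δt) = e^(0.5·√1) = 1.6487, d = 1/u = 0.6065
Per-period rate: rΔt = 0.09·1 = 0.09, so R = e^0.09 = 1.0942
Risk-neutral probability p = (e^0.09 − 0.6065)/(1.6487 − 0.6065) = 0.4876/1.0422 = 0.4679
Terminal stock prices: S_uu = 190.3, S_ud = 70, S_dd = 25.75
Terminal payoffs (S − K): max(111.3, 0) = 111.3, max(-9, 0) = 0, max(-53.25, 0) = 0
Node u (S = 115.4): V_u = e^(−0.09)·[0.4679·111.2797 + 0.5321·0.0000] = 47.5866
Node d (S = 42.46): V_d = e^(−0.09)·[0.4679·0.0000 + 0.5321·0.0000] = 0.0000
Node 0 (S = 70): V_0 = e^(−0.09)·[0.4679·47.5866 + 0.5321·0.0000] = 20.3495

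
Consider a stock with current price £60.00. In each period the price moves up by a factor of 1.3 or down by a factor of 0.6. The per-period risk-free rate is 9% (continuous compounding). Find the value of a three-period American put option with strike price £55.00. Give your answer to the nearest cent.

Risk-neutral probability p = (e^0.09 − 0.6)/(1.3 − 0.6) = 0.4942/0.7000 = 0.7060
Terminal stock prices: S_uuu = 131.8, S_uud = 60.84, S_udd = 28.08, S_ddd = 12.96
Terminal payoffs (K − S): max(-76.82, 0) = 0, max(-5.84, 0) = 0, max(26.92, 0) = 26.92, max(42.04, 0) = 42.04
Node uu (S = 101.4): continuation = e^(−0.09)·[0.7060·0.0000 + 0.2940·0.0000] = 0.0000; exercise value = 0.0000 ≤ continuation, so V_uu = 0.0000
Node ud (S = 46.8): continuation = e^(−0.09)·[0.7060·0.0000 + 0.2940·26.9200] = 7.2342; exercise value = 8.2000 > continuation, so V_ud = 8.2000 (exercise)
Node dd (S = 21.6): continuation = e^(−0.09)·[0.7060·26.9200 + 0.2940·42.0400] = 28.6662; exercise value = 33.4000 > continuation, so V_dd = 33.4000 (exercise)
Node u (S = 78): continuation = e^(−0.09)·[0.7060·0.0000 + 0.2940·8.2000] = 2.2036; exercise value = 0.0000 ≤ continuation, so V_u = 2.2036
Node d (S = 36): continuation = e^(−0.09)·[0.7060·8.2000 + 0.2940·33.4000] = 14.2662; exercise value = 19.0000 > continuation, so V_d = 19.0000 (exercise)
Node 0 (S = 60): continuation = e^(−0.09)·[0.7060·2.2036 + 0.2940·19.0000] = 6.5276; exercise value = 0.0000 ≤ continuation, so V_0 = 6.5276

£6.53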